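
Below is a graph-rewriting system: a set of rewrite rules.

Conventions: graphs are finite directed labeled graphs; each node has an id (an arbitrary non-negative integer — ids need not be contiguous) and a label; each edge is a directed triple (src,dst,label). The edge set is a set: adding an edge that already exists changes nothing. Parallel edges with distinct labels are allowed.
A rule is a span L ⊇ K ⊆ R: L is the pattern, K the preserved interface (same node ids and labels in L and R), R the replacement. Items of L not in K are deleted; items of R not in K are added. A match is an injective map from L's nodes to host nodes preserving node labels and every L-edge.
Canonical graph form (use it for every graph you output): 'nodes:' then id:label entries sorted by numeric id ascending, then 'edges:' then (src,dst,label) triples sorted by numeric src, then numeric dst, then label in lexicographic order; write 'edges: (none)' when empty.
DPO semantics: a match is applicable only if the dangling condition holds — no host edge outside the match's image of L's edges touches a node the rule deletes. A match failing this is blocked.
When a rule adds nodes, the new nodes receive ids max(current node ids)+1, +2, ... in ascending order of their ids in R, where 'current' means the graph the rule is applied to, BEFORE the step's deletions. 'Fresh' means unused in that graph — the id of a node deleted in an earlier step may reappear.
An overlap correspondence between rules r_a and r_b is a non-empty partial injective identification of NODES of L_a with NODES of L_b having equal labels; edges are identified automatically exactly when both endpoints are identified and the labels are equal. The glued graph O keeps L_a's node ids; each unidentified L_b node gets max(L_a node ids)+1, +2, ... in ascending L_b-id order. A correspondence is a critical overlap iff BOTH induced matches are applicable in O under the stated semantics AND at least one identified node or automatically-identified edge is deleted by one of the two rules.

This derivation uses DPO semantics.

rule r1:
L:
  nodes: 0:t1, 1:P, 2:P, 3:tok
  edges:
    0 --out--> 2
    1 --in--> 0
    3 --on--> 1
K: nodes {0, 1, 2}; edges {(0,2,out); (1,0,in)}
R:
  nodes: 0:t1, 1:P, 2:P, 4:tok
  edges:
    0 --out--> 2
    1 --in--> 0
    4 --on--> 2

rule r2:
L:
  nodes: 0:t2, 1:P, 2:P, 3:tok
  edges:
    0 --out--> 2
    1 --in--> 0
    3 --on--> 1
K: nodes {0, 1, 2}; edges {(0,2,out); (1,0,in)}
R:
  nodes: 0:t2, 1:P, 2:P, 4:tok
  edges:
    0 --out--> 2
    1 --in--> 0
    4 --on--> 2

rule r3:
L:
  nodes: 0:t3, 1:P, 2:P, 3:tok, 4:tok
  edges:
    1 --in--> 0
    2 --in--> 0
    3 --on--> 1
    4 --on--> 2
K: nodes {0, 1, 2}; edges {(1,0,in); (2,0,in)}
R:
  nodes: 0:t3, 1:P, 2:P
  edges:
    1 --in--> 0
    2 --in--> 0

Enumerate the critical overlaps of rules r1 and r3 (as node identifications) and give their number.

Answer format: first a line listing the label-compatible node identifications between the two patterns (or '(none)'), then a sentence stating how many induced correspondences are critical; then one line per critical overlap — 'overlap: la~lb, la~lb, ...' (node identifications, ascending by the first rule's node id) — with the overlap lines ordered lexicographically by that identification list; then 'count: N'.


label-compatible node identifications between L(r1) and L(r3): 1~1, 1~2, 2~1, 2~2, 3~3, 3~4
4 of the induced correspondences are critical overlaps of r1 and r3.
overlap: 1~1, 2~2, 3~3
overlap: 1~1, 3~3
overlap: 1~2, 2~1, 3~4
overlap: 1~2, 3~4
count: 4


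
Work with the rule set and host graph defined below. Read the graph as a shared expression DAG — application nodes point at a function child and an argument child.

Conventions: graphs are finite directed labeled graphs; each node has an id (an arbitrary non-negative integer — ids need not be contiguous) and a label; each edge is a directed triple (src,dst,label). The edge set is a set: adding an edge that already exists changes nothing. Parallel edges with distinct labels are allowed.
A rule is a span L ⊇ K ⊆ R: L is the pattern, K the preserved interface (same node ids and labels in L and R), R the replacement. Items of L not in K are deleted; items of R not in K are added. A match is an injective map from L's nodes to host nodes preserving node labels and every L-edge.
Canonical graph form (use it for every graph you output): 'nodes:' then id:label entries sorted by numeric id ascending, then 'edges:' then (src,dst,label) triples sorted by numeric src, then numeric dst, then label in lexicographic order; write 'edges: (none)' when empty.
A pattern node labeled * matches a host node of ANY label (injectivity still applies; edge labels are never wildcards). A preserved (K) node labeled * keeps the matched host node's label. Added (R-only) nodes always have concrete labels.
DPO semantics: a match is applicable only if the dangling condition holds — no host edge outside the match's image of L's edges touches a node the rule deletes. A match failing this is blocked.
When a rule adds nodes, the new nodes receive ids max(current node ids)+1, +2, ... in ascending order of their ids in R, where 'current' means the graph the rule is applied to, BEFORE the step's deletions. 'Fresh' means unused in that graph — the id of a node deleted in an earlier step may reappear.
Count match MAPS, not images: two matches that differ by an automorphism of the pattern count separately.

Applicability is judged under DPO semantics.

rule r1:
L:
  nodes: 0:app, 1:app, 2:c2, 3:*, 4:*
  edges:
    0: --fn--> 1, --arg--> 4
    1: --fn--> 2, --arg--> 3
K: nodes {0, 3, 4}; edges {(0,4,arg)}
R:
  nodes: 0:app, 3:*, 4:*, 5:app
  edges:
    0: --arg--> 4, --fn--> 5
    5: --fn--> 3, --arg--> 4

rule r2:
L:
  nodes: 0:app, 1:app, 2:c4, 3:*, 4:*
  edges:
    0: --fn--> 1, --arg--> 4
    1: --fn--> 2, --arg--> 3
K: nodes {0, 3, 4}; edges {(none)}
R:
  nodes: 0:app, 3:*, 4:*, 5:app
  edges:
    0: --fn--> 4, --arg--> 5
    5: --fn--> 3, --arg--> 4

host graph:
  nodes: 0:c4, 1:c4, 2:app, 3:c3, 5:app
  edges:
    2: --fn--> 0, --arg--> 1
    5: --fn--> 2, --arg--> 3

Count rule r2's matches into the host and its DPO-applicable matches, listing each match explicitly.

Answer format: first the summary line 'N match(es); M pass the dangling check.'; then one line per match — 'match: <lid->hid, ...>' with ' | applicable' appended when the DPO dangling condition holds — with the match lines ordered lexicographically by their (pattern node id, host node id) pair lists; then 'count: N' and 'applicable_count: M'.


1 match(es); 1 pass the dangling check.
match: 0->5, 1->2, 2->0, 3->1, 4->3 | applicable
count: 1
applicable_count: 1


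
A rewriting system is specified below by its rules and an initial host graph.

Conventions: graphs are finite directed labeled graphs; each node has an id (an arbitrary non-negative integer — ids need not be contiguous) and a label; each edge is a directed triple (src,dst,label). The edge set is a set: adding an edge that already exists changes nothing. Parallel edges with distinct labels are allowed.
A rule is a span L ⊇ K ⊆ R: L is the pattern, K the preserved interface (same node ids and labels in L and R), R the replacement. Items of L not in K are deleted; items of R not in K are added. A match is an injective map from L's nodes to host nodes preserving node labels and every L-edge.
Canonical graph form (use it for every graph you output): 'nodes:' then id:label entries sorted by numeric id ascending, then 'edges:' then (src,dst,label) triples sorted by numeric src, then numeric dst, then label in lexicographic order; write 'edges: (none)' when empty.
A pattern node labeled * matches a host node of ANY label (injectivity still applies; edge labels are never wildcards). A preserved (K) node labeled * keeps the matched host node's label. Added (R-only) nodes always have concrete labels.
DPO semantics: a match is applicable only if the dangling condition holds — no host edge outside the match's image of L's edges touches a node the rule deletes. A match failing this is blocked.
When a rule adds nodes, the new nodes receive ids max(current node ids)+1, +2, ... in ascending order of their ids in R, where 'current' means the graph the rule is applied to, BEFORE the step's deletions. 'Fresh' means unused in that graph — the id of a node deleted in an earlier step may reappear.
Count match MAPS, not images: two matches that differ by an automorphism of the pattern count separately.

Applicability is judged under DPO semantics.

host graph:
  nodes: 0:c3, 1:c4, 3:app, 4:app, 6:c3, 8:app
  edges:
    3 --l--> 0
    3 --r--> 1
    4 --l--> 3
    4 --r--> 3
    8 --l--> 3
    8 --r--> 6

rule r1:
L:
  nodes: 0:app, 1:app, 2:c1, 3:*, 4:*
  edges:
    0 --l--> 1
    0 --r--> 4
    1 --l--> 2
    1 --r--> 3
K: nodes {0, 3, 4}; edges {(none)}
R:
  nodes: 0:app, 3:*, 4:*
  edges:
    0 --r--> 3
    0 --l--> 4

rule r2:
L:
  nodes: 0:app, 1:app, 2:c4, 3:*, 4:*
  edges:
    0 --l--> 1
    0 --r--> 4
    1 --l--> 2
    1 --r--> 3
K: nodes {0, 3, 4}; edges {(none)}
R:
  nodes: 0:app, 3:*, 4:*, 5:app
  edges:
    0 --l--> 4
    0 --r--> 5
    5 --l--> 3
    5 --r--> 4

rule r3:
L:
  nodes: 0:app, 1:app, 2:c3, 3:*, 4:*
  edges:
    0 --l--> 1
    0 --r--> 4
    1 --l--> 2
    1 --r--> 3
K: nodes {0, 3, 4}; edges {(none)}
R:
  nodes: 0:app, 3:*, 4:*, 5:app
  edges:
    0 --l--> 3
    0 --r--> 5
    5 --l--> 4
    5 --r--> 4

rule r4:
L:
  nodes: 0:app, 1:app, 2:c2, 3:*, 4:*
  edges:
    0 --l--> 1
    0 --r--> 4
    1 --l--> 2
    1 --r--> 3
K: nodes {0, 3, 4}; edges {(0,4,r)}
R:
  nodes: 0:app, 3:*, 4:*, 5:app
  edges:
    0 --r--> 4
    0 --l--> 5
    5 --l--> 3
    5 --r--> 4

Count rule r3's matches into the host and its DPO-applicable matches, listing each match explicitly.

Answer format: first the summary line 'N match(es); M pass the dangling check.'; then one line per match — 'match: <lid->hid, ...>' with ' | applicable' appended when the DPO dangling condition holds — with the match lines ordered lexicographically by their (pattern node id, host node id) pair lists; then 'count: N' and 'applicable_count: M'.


1 match(es); 0 pass the dangling check.
match: 0->8, 1->3, 2->0, 3->1, 4->6
count: 1
applicable_count: 0


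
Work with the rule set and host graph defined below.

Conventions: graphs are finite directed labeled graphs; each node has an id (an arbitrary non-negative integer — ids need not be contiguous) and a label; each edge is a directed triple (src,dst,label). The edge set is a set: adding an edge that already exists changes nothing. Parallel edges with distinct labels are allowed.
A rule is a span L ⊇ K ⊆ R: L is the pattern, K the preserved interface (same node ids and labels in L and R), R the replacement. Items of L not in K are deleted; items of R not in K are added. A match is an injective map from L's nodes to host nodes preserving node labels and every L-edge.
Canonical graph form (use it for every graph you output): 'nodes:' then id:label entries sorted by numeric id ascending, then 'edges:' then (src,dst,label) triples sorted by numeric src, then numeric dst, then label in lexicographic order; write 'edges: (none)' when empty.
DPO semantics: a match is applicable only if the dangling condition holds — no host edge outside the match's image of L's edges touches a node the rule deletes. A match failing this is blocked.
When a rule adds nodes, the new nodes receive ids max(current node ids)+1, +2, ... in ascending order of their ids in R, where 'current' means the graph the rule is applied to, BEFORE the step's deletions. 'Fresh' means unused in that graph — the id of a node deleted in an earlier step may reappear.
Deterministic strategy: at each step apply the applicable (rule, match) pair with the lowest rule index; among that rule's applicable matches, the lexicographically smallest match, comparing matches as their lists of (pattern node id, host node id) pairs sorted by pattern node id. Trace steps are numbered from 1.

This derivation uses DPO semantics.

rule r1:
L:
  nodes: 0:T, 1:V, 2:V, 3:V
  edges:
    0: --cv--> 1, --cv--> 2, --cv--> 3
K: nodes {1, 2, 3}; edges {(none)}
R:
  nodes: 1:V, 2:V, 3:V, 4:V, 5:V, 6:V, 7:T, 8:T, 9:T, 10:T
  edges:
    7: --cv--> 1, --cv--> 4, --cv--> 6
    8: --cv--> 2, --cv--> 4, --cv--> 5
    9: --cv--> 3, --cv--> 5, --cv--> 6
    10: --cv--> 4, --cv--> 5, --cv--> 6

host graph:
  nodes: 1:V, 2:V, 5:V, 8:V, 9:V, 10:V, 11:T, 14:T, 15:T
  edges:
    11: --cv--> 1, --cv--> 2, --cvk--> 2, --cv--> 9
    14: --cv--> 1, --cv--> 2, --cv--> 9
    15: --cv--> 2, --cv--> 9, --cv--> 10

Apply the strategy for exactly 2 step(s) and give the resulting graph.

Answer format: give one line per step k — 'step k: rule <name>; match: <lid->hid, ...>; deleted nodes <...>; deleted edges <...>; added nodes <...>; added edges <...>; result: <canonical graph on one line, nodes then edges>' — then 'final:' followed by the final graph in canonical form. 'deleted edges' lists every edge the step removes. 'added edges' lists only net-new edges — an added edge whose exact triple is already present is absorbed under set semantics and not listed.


step 1: rule r1; match: 0->14, 1->1, 2->2, 3->9; deleted nodes 14; deleted edges (14,1,cv); (14,2,cv); (14,9,cv); added nodes 16, 17, 18, 19, 20, 21, 22; added edges (19,1,cv); (19,16,cv); (19,18,cv); (20,2,cv); (20,16,cv); (20,17,cv); (21,9,cv); (21,17,cv); (21,18,cv); (22,16,cv); (22,17,cv); (22,18,cv); result: nodes: 1:V, 2:V, 5:V, 8:V, 9:V, 10:V, 11:T, 15:T, 16:V, 17:V, 18:V, 19:T, 20:T, 21:T, 22:T edges: (11,1,cv); (11,2,cv); (11,2,cvk); (11,9,cv); (15,2,cv); (15,9,cv); (15,10,cv); (19,1,cv); (19,16,cv); (19,18,cv); (20,2,cv); (20,16,cv); (20,17,cv); (21,9,cv); (21,17,cv); (21,18,cv); (22,16,cv); (22,17,cv); (22,18,cv)
step 2: rule r1; match: 0->15, 1->2, 2->9, 3->10; deleted nodes 15; deleted edges (15,2,cv); (15,9,cv); (15,10,cv); added nodes 23, 24, 25, 26, 27, 28, 29; added edges (26,2,cv); (26,23,cv); (26,25,cv); (27,9,cv); (27,23,cv); (27,24,cv); (28,10,cv); (28,24,cv); (28,25,cv); (29,23,cv); (29,24,cv); (29,25,cv); result: nodes: 1:V, 2:V, 5:V, 8:V, 9:V, 10:V, 11:T, 16:V, 17:V, 18:V, 19:T, 20:T, 21:T, 22:T, 23:V, 24:V, 25:V, 26:T, 27:T, 28:T, 29:T edges: (11,1,cv); (11,2,cv); (11,2,cvk); (11,9,cv); (19,1,cv); (19,16,cv); (19,18,cv); (20,2,cv); (20,16,cv); (20,17,cv); (21,9,cv); (21,17,cv); (21,18,cv); (22,16,cv); (22,17,cv); (22,18,cv); (26,2,cv); (26,23,cv); (26,25,cv); (27,9,cv); (27,23,cv); (27,24,cv); (28,10,cv); (28,24,cv); (28,25,cv); (29,23,cv); (29,24,cv); (29,25,cv)
final:
nodes: 1:V, 2:V, 5:V, 8:V, 9:V, 10:V, 11:T, 16:V, 17:V, 18:V, 19:T, 20:T, 21:T, 22:T, 23:V, 24:V, 25:V, 26:T, 27:T, 28:T, 29:T
edges: (11,1,cv); (11,2,cv); (11,2,cvk); (11,9,cv); (19,1,cv); (19,16,cv); (19,18,cv); (20,2,cv); (20,16,cv); (20,17,cv); (21,9,cv); (21,17,cv); (21,18,cv); (22,16,cv); (22,17,cv); (22,18,cv); (26,2,cv); (26,23,cv); (26,25,cv); (27,9,cv); (27,23,cv); (27,24,cv); (28,10,cv); (28,24,cv); (28,25,cv); (29,23,cv); (29,24,cv); (29,25,cv)


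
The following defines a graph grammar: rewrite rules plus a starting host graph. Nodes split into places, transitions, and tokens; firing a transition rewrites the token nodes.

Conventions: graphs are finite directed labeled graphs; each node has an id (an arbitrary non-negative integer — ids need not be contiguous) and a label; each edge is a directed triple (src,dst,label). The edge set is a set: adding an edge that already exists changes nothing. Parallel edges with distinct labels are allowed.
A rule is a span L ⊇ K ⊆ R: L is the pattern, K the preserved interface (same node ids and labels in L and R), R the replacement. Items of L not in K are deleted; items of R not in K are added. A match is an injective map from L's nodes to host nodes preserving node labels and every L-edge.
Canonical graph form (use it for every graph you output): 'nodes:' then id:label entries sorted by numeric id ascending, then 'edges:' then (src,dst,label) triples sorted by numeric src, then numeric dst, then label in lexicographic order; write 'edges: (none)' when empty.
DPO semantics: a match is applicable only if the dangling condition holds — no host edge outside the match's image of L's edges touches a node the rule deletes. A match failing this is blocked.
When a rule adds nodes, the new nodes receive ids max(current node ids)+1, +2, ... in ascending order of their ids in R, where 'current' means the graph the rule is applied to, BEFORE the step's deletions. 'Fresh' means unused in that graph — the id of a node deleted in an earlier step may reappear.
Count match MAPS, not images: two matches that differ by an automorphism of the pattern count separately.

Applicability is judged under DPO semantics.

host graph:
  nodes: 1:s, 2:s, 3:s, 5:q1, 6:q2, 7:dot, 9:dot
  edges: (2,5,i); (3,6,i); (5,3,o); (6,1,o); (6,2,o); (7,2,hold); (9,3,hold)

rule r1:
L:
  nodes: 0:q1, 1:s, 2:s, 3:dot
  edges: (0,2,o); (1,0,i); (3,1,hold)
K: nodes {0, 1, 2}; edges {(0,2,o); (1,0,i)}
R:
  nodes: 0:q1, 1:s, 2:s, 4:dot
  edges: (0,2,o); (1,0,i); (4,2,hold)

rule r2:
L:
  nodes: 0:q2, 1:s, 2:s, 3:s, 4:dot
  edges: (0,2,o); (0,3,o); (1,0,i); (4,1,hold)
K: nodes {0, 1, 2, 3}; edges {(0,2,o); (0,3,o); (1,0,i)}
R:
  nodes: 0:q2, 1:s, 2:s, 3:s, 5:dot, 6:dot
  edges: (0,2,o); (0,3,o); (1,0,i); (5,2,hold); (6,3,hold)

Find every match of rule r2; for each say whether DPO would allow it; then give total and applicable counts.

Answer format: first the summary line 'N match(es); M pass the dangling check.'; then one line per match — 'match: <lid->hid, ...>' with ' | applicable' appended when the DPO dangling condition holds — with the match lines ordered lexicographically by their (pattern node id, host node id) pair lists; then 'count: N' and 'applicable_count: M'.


2 match(es); 2 pass the dangling check.
match: 0->6, 1->3, 2->1, 3->2, 4->9 | applicable
match: 0->6, 1->3, 2->2, 3->1, 4->9 | applicable
count: 2
applicable_count: 2


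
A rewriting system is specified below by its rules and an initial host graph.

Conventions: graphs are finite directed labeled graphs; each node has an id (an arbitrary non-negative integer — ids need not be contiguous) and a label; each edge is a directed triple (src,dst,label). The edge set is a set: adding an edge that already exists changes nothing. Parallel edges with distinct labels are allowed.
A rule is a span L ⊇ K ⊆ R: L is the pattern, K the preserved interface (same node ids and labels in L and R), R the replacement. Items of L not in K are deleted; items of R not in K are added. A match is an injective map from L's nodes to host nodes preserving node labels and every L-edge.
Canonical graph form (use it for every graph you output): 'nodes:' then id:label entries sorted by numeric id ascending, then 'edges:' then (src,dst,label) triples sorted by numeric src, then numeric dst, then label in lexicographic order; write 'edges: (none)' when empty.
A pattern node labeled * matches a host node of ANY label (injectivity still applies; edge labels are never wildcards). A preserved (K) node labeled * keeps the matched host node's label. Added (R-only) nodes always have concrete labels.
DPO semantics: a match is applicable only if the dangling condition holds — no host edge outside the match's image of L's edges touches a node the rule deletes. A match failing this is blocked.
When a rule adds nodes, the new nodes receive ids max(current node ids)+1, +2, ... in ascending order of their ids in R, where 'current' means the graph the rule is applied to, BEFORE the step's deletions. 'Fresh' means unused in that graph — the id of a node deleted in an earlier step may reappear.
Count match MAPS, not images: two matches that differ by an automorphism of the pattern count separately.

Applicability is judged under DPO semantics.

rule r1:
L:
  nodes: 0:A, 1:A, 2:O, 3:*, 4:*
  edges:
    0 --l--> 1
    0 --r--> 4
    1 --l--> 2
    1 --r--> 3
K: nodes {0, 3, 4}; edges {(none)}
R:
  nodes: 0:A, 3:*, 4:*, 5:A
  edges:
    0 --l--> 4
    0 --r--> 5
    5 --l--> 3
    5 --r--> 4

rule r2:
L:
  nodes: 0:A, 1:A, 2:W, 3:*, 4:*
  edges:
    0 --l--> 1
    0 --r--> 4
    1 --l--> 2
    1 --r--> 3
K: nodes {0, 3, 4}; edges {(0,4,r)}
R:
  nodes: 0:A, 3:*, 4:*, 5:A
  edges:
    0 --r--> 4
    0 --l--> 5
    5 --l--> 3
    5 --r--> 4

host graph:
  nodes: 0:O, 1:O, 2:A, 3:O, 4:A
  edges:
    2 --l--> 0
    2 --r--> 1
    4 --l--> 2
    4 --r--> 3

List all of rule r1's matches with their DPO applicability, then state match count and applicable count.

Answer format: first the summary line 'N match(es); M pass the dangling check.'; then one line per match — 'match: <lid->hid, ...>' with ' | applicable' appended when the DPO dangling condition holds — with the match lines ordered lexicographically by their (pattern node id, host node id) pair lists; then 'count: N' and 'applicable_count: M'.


1 match(es); 1 pass the dangling check.
match: 0->4, 1->2, 2->0, 3->1, 4->3 | applicable
count: 1
applicable_count: 1


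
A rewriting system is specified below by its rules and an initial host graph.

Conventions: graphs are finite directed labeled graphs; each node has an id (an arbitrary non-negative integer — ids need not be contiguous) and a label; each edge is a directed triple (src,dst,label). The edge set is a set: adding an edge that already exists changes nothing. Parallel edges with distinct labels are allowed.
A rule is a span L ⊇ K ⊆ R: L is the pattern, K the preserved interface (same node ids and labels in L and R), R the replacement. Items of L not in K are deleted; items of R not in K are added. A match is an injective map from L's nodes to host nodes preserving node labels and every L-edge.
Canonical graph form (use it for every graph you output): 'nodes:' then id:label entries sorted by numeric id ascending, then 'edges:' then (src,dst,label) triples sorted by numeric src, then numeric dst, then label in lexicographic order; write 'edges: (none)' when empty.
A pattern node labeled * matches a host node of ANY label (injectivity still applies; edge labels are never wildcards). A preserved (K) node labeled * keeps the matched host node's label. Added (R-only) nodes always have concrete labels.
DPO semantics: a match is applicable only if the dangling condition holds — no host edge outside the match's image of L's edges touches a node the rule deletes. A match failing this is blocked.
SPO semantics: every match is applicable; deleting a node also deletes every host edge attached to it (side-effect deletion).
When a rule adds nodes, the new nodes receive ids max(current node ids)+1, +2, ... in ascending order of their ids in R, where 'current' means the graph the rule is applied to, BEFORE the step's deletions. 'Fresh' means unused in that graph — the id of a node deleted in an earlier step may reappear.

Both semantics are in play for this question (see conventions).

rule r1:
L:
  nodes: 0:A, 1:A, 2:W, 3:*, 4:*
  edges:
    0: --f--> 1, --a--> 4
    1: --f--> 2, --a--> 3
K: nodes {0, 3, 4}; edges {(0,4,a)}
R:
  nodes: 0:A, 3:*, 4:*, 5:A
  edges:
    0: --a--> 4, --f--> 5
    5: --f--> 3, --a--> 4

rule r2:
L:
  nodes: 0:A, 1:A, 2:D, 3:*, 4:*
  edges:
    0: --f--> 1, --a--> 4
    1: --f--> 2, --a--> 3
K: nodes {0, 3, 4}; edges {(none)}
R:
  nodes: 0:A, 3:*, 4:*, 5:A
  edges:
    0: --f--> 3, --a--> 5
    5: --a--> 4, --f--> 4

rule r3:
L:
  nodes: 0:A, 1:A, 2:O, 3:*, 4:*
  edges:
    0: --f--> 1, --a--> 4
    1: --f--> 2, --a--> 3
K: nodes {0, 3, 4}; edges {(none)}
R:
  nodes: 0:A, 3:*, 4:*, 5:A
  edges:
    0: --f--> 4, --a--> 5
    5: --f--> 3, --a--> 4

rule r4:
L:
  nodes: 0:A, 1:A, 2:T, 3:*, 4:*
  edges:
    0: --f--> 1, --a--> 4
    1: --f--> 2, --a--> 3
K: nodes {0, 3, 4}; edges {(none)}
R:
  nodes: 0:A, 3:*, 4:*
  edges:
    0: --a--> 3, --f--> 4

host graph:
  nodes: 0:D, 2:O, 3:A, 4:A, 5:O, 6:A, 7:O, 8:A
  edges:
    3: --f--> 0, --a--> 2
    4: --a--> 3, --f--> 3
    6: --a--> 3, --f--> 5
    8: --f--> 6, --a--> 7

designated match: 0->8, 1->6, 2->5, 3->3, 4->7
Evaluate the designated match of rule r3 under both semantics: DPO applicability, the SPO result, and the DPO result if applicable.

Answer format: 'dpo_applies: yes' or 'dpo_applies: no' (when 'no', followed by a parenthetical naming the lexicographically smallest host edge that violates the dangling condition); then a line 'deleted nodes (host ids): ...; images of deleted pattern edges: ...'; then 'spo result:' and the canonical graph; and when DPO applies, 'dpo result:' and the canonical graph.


dpo_applies: yes
deleted nodes (host ids): 5, 6; images of deleted pattern edges: (6,3,a); (6,5,f); (8,6,f); (8,7,a)
spo result:
nodes: 0:D, 2:O, 3:A, 4:A, 7:O, 8:A, 9:A
edges: (3,0,f); (3,2,a); (4,3,a); (4,3,f); (8,7,f); (8,9,a); (9,3,f); (9,7,a)
dpo result:
nodes: 0:D, 2:O, 3:A, 4:A, 7:O, 8:A, 9:A
edges: (3,0,f); (3,2,a); (4,3,a); (4,3,f); (8,7,f); (8,9,a); (9,3,f); (9,7,a)


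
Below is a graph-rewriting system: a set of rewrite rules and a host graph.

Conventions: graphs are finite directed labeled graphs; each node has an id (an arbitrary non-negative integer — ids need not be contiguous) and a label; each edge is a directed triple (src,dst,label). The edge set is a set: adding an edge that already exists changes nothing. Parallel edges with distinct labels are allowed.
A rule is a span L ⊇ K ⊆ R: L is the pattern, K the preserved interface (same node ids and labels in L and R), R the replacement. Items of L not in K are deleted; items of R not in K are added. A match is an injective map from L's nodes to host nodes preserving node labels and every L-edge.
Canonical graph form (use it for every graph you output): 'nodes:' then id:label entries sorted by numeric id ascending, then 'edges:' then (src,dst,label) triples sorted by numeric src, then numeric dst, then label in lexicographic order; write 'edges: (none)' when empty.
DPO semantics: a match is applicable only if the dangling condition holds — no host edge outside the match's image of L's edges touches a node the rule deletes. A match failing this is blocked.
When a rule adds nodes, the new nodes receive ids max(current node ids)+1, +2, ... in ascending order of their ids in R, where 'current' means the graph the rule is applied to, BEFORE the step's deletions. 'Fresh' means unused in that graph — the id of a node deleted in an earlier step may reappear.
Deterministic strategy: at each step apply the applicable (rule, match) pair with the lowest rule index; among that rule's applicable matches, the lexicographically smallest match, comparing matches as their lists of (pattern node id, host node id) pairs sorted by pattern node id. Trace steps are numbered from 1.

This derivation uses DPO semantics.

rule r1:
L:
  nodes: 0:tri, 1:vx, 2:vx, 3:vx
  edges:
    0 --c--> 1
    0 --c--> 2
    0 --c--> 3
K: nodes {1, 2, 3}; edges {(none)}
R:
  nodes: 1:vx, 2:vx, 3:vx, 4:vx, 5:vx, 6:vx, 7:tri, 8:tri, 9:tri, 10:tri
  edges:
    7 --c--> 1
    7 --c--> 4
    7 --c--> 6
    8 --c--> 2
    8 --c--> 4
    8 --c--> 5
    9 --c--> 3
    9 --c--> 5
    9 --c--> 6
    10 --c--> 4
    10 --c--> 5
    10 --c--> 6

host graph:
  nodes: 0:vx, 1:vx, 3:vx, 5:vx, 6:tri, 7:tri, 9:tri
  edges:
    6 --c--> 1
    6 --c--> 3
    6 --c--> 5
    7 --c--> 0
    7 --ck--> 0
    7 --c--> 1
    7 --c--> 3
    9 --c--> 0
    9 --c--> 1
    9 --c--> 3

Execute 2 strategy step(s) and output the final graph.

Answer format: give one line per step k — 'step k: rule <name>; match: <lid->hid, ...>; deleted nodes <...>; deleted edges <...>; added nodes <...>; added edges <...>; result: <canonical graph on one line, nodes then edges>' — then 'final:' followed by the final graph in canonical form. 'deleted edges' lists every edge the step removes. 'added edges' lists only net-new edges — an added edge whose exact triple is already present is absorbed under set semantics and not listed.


step 1: rule r1; match: 0->6, 1->1, 2->3, 3->5; deleted nodes 6; deleted edges (6,1,c); (6,3,c); (6,5,c); added nodes 10, 11, 12, 13, 14, 15, 16; added edges (13,1,c); (13,10,c); (13,12,c); (14,3,c); (14,10,c); (14,11,c); (15,5,c); (15,11,c); (15,12,c); (16,10,c); (16,11,c); (16,12,c); result: nodes: 0:vx, 1:vx, 3:vx, 5:vx, 7:tri, 9:tri, 10:vx, 11:vx, 12:vx, 13:tri, 14:tri, 15:tri, 16:tri edges: (7,0,c); (7,0,ck); (7,1,c); (7,3,c); (9,0,c); (9,1,c); (9,3,c); (13,1,c); (13,10,c); (13,12,c); (14,3,c); (14,10,c); (14,11,c); (15,5,c); (15,11,c); (15,12,c); (16,10,c); (16,11,c); (16,12,c)
step 2: rule r1; match: 0->9, 1->0, 2->1, 3->3; deleted nodes 9; deleted edges (9,0,c); (9,1,c); (9,3,c); added nodes 17, 18, 19, 20, 21, 22, 23; added edges (20,0,c); (20,17,c); (20,19,c); (21,1,c); (21,17,c); (21,18,c); (22,3,c); (22,18,c); (22,19,c); (23,17,c); (23,18,c); (23,19,c); result: nodes: 0:vx, 1:vx, 3:vx, 5:vx, 7:tri, 10:vx, 11:vx, 12:vx, 13:tri, 14:tri, 15:tri, 16:tri, 17:vx, 18:vx, 19:vx, 20:tri, 21:tri, 22:tri, 23:tri edges: (7,0,c); (7,0,ck); (7,1,c); (7,3,c); (13,1,c); (13,10,c); (13,12,c); (14,3,c); (14,10,c); (14,11,c); (15,5,c); (15,11,c); (15,12,c); (16,10,c); (16,11,c); (16,12,c); (20,0,c); (20,17,c); (20,19,c); (21,1,c); (21,17,c); (21,18,c); (22,3,c); (22,18,c); (22,19,c); (23,17,c); (23,18,c); (23,19,c)
final:
nodes: 0:vx, 1:vx, 3:vx, 5:vx, 7:tri, 10:vx, 11:vx, 12:vx, 13:tri, 14:tri, 15:tri, 16:tri, 17:vx, 18:vx, 19:vx, 20:tri, 21:tri, 22:tri, 23:tri
edges: (7,0,c); (7,0,ck); (7,1,c); (7,3,c); (13,1,c); (13,10,c); (13,12,c); (14,3,c); (14,10,c); (14,11,c); (15,5,c); (15,11,c); (15,12,c); (16,10,c); (16,11,c); (16,12,c); (20,0,c); (20,17,c); (20,19,c); (21,1,c); (21,17,c); (21,18,c); (22,3,c); (22,18,c); (22,19,c); (23,17,c); (23,18,c); (23,19,c)


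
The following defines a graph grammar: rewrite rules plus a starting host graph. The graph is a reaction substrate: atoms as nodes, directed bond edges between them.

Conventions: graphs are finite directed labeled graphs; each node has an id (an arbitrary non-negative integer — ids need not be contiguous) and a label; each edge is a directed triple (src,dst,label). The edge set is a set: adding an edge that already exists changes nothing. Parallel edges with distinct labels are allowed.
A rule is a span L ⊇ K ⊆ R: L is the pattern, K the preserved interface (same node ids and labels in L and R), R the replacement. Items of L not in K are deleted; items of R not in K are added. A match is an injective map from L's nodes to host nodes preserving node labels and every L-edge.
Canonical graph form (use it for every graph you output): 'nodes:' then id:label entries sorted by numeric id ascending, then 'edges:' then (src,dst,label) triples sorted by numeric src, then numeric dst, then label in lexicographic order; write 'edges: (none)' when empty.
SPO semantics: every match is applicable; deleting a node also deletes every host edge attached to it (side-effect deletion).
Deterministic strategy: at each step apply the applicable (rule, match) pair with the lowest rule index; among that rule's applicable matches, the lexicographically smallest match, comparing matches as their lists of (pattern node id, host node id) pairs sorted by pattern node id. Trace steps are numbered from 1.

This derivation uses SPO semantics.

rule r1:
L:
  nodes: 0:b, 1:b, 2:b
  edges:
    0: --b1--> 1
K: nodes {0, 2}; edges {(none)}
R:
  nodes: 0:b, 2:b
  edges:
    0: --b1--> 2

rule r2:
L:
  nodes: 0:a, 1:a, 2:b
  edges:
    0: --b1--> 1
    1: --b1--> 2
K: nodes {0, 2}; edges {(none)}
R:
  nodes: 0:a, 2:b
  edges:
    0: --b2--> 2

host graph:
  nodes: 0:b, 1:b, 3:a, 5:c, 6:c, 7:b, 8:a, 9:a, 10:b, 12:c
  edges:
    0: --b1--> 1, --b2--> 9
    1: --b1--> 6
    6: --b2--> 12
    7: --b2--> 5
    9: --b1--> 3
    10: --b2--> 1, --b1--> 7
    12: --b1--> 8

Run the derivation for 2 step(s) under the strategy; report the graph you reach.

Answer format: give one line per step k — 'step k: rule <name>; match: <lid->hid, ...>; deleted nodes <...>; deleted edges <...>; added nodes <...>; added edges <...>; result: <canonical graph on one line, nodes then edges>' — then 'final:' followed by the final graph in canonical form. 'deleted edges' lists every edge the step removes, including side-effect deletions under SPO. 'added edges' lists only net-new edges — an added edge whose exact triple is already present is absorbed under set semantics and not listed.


step 1: rule r1; match: 0->0, 1->1, 2->7; deleted nodes 1; deleted edges (0,1,b1); (1,6,b1); (10,1,b2); added nodes (none); added edges (0,7,b1); result: nodes: 0:b, 3:a, 5:c, 6:c, 7:b, 8:a, 9:a, 10:b, 12:c edges: (0,7,b1); (0,9,b2); (6,12,b2); (7,5,b2); (9,3,b1); (10,7,b1); (12,8,b1)
step 2: rule r1; match: 0->0, 1->7, 2->10; deleted nodes 7; deleted edges (0,7,b1); (7,5,b2); (10,7,b1); added nodes (none); added edges (0,10,b1); result: nodes: 0:b, 3:a, 5:c, 6:c, 8:a, 9:a, 10:b, 12:c edges: (0,9,b2); (0,10,b1); (6,12,b2); (9,3,b1); (12,8,b1)
final:
nodes: 0:b, 3:a, 5:c, 6:c, 8:a, 9:a, 10:b, 12:c
edges: (0,9,b2); (0,10,b1); (6,12,b2); (9,3,b1); (12,8,b1)


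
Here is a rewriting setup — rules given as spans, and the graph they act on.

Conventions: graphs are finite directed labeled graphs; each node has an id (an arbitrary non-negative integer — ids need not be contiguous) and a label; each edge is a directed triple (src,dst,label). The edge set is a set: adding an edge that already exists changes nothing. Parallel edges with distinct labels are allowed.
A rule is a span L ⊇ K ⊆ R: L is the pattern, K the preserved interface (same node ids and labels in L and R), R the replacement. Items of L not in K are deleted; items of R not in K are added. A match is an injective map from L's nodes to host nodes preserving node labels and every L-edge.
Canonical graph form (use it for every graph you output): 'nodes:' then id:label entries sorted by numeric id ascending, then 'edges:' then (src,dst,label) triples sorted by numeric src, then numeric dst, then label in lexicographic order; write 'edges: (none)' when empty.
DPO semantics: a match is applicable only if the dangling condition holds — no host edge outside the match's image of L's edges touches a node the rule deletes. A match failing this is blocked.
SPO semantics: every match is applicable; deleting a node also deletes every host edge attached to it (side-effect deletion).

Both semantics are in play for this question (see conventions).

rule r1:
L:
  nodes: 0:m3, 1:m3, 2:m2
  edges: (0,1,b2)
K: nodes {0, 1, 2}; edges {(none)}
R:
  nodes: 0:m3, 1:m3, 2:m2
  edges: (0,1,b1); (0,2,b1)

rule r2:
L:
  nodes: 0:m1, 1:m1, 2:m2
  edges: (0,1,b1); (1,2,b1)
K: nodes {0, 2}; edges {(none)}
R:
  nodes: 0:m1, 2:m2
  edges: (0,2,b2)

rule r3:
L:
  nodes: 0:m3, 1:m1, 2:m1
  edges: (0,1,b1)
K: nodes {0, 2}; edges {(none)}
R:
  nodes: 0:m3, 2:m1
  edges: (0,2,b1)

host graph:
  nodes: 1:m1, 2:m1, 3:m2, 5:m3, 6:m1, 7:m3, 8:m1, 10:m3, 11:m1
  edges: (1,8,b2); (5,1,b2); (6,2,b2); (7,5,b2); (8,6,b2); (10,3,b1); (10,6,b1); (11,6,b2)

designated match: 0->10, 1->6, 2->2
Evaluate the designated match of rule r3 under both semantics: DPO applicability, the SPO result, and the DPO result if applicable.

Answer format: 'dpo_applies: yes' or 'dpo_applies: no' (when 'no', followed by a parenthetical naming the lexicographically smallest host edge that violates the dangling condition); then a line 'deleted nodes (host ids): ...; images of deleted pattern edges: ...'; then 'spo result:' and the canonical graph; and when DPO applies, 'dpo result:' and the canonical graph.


dpo_applies: no
(the rule deletes node 6, which keeps host edge (6,2,b2) outside the match image — the dangling condition fails, DPO blocks; SPO proceeds and side-deletes such edges)
deleted nodes (host ids): 6; images of deleted pattern edges: (10,6,b1)
spo result:
nodes: 1:m1, 2:m1, 3:m2, 5:m3, 7:m3, 8:m1, 10:m3, 11:m1
edges: (1,8,b2); (5,1,b2); (7,5,b2); (10,2,b1); (10,3,b1)


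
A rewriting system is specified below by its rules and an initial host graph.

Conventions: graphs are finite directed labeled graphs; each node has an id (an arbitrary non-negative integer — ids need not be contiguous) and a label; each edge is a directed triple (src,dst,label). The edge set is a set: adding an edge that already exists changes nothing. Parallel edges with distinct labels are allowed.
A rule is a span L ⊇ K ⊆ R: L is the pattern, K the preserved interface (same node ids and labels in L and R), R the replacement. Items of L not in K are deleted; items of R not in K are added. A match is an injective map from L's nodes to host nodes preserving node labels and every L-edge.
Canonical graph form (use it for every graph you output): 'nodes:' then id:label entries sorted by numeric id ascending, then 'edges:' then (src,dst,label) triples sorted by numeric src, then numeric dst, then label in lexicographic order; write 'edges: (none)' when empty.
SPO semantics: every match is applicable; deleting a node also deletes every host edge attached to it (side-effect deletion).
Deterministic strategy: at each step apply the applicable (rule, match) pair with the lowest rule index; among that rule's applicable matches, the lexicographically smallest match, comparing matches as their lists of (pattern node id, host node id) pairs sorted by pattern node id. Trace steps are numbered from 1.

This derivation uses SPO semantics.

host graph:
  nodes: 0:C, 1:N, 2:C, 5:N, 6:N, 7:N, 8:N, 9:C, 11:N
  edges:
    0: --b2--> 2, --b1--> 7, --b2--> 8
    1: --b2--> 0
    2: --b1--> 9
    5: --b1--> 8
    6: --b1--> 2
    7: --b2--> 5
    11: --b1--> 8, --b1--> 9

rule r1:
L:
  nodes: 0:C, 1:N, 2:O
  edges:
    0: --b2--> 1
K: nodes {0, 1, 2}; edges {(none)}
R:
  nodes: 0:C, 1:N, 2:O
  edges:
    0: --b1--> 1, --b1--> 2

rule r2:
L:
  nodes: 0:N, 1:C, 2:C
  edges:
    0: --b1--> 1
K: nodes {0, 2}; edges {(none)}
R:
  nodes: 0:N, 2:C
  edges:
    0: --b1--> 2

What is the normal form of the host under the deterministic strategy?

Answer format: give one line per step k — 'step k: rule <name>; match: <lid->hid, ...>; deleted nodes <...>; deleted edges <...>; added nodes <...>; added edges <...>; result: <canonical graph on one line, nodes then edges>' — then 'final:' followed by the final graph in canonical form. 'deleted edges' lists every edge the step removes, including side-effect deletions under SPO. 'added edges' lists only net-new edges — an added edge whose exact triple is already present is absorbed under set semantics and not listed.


step 1: rule r2; match: 0->6, 1->2, 2->0; deleted nodes 2; deleted edges (0,2,b2); (2,9,b1); (6,2,b1); added nodes (none); added edges (6,0,b1); result: nodes: 0:C, 1:N, 5:N, 6:N, 7:N, 8:N, 9:C, 11:N edges: (0,7,b1); (0,8,b2); (1,0,b2); (5,8,b1); (6,0,b1); (7,5,b2); (11,8,b1); (11,9,b1)
step 2: rule r2; match: 0->6, 1->0, 2->9; deleted nodes 0; deleted edges (0,7,b1); (0,8,b2); (1,0,b2); (6,0,b1); added nodes (none); added edges (6,9,b1); result: nodes: 1:N, 5:N, 6:N, 7:N, 8:N, 9:C, 11:N edges: (5,8,b1); (6,9,b1); (7,5,b2); (11,8,b1); (11,9,b1)
final:
nodes: 1:N, 5:N, 6:N, 7:N, 8:N, 9:C, 11:N
edges: (5,8,b1); (6,9,b1); (7,5,b2); (11,8,b1); (11,9,b1)


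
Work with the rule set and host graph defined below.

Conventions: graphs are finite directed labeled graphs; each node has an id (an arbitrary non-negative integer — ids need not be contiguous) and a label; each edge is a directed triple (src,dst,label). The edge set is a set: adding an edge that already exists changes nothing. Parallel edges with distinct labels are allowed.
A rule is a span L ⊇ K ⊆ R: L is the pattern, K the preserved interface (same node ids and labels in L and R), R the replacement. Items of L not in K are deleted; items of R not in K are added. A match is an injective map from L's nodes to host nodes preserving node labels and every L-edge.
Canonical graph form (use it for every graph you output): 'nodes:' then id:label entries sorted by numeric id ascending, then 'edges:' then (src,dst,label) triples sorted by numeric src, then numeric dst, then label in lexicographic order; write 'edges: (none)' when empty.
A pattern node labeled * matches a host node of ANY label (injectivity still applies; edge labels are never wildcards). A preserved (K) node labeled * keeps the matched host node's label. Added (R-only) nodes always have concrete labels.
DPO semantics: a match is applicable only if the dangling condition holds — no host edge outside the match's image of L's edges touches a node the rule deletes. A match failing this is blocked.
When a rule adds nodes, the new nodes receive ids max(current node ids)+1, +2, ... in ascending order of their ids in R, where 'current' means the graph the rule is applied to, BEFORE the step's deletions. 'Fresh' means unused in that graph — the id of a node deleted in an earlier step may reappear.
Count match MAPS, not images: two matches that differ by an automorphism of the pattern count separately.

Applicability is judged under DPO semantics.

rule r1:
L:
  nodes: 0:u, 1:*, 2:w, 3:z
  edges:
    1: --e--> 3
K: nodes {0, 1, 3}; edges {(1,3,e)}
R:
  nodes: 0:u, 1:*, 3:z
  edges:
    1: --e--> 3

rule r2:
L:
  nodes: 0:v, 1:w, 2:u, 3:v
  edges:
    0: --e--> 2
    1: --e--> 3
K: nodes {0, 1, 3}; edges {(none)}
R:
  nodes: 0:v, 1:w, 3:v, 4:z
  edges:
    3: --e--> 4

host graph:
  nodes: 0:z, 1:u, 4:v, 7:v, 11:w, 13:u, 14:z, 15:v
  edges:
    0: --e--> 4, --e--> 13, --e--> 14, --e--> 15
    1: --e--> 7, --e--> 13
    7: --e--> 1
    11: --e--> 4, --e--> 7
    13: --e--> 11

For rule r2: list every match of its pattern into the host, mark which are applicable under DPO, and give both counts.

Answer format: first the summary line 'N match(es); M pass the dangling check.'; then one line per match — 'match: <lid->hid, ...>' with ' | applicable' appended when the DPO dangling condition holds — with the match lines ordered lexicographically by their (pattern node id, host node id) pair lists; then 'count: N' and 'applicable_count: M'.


1 match(es); 0 pass the dangling check.
match: 0->7, 1->11, 2->1, 3->4
count: 1
applicable_count: 0
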